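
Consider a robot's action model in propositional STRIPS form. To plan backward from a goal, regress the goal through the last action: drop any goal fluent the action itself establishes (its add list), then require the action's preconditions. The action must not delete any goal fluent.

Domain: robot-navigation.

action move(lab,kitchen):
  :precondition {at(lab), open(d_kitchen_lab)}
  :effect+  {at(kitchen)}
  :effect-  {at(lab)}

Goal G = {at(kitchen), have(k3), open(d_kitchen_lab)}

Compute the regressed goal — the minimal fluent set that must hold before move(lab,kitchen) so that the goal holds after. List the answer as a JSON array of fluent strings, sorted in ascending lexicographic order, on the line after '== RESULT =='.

Compute (G \ add) ∪ pre:
  G ∩ del = {}  (empty — regression defined)
  G \ add = {at(kitchen), have(k3), open(d_kitchen_lab)} \ {at(kitchen)} = {have(k3), open(d_kitchen_lab)}
  ∪ pre   = {have(k3), open(d_kitchen_lab)} ∪ {at(lab), open(d_kitchen_lab)}
          = {at(lab), have(k3), open(d_kitchen_lab)}

== RESULT ==
["at(lab)", "have(k3)", "open(d_kitchen_lab)"]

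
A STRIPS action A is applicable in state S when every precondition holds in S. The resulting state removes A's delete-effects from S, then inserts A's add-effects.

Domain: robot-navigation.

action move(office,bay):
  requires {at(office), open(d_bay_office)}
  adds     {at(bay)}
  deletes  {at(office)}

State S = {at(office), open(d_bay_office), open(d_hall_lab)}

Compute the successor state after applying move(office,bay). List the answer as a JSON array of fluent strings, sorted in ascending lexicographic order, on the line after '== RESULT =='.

Progress:
  pre ⊆ S: {at(office), open(d_bay_office)} ⊆ S  — applicable
  S \ del = {open(d_bay_office), open(d_hall_lab)}
  ∪ add   = {at(bay), open(d_bay_office), open(d_hall_lab)}

== RESULT ==
["at(bay)", "open(d_bay_office)", "open(d_hall_lab)"]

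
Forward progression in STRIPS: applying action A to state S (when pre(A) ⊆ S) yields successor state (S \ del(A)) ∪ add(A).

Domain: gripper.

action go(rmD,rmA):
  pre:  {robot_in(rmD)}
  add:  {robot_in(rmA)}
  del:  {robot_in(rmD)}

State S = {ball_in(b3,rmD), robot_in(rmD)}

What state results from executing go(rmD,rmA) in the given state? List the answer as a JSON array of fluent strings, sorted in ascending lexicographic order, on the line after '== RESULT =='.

Compute (S \ del) ∪ add:
  pre ⊆ S: {robot_in(rmD)} ⊆ S  — applicable
  S \ del = {ball_in(b3,rmD)}
  ∪ add   = {ball_in(b3,rmD), robot_in(rmA)}

== RESULT ==
["ball_in(b3,rmD)", "robot_in(rmA)"]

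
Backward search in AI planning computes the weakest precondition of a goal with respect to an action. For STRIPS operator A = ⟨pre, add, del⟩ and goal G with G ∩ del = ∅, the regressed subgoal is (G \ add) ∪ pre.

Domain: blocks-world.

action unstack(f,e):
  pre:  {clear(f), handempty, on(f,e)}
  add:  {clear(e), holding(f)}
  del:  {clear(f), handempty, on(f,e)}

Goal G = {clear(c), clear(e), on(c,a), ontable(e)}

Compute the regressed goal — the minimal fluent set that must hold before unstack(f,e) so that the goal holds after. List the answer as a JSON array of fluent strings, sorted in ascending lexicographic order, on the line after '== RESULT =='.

Regress:
  G ∩ del = {}  (empty — regression defined)
  G \ add = {clear(c), clear(e), on(c,a), ontable(e)} \ {clear(e), holding(f)} = {clear(c), on(c,a), ontable(e)}
  ∪ pre   = {clear(c), on(c,a), ontable(e)} ∪ {clear(f), handempty, on(f,e)}
          = {clear(c), clear(f), handempty, on(c,a), on(f,e), ontable(e)}

== RESULT ==
["clear(c)", "clear(f)", "handempty", "on(c,a)", "on(f,e)", "ontable(e)"]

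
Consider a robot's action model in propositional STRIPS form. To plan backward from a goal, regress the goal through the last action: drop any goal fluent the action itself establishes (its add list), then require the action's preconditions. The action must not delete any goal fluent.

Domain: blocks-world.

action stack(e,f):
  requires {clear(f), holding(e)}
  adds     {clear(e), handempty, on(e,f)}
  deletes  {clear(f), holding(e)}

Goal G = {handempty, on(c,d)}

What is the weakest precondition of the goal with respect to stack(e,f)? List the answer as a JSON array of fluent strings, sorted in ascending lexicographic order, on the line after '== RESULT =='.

Compute (G \ add) ∪ pre:
  G ∩ del = {}  (empty — regression defined)
  G \ add = {handempty, on(c,d)} \ {clear(e), handempty, on(e,f)} = {on(c,d)}
  ∪ pre   = {on(c,d)} ∪ {clear(f), holding(e)}
          = {clear(f), holding(e), on(c,d)}

== RESULT ==
["clear(f)", "holding(e)", "on(c,d)"]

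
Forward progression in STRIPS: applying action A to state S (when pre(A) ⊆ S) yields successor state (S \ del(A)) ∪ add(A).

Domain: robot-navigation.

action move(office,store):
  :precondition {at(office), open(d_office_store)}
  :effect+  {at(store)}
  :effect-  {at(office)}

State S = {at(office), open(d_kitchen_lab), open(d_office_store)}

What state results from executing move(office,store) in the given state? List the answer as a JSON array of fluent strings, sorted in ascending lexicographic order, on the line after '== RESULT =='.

Progress:
  pre ⊆ S: {at(office), open(d_office_store)} ⊆ S  — applicable
  S \ del = {open(d_kitchen_lab), open(d_office_store)}
  ∪ add   = {at(store), open(d_kitchen_lab), open(d_office_store)}

== RESULT ==
["at(store)", "open(d_kitchen_lab)", "open(d_office_store)"]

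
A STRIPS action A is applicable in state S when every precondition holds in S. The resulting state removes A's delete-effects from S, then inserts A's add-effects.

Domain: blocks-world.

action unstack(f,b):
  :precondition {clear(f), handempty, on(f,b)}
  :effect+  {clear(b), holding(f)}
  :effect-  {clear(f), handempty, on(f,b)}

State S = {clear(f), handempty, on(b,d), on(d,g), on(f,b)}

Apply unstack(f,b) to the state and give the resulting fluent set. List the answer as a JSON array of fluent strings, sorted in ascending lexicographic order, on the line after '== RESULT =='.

Progress:
  pre ⊆ S: {clear(f), handempty, on(f,b)} ⊆ S  — applicable
  S \ del = {on(b,d), on(d,g)}
  ∪ add   = {clear(b), holding(f), on(b,d), on(d,g)}

== RESULT ==
["clear(b)", "holding(f)", "on(b,d)", "on(d,g)"]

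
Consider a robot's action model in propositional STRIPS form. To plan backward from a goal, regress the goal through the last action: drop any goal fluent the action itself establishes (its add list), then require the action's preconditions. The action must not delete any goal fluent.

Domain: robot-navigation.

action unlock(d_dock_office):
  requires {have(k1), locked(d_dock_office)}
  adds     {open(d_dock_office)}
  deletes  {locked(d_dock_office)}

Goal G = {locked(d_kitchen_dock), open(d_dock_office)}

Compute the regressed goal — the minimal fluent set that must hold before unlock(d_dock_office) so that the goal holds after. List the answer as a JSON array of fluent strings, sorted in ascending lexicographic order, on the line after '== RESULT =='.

Regress:
  G ∩ del = {}  (empty — regression defined)
  G \ add = {locked(d_kitchen_dock), open(d_dock_office)} \ {open(d_dock_office)} = {locked(d_kitchen_dock)}
  ∪ pre   = {locked(d_kitchen_dock)} ∪ {have(k1), locked(d_dock_office)}
          = {have(k1), locked(d_dock_office), locked(d_kitchen_dock)}

== RESULT ==
["have(k1)", "locked(d_dock_office)", "locked(d_kitchen_dock)"]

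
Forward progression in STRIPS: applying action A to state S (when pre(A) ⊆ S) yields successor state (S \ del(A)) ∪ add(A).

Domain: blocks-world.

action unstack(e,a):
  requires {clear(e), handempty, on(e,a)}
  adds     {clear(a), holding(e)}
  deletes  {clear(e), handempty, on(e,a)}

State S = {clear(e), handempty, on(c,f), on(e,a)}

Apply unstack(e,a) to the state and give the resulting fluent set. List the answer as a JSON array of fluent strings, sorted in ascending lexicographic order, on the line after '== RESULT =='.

Progress:
  pre ⊆ S: {clear(e), handempty, on(e,a)} ⊆ S  — applicable
  S \ del = {on(c,f)}
  ∪ add   = {clear(a), holding(e), on(c,f)}

== RESULT ==
["clear(a)", "holding(e)", "on(c,f)"]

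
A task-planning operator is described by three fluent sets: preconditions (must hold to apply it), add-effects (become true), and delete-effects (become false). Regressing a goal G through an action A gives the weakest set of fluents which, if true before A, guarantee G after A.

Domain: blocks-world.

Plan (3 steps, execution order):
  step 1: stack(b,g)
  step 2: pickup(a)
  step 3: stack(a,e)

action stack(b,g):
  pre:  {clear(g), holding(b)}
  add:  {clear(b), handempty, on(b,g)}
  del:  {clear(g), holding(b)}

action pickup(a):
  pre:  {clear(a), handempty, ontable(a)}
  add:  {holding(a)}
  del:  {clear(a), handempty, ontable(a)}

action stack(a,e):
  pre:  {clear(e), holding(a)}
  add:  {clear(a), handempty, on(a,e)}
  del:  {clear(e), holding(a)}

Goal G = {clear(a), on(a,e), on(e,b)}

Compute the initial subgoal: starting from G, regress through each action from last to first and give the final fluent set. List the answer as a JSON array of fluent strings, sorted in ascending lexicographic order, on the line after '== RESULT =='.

Work backward from the goal:
  through step 3 (stack(a,e)): drop {clear(a), on(a,e)}, keep {on(e,b)}, require {clear(e), holding(a)}
    → {clear(e), holding(a), on(e,b)}
  through step 2 (pickup(a)): drop {holding(a)}, keep {clear(e), on(e,b)}, require {clear(a), handempty, ontable(a)}
    → {clear(a), clear(e), handempty, on(e,b), ontable(a)}
  through step 1 (stack(b,g)): drop {handempty}, keep {clear(a), clear(e), on(e,b), ontable(a)}, require {clear(g), holding(b)}
    → {clear(a), clear(e), clear(g), holding(b), on(e,b), ontable(a)}

== RESULT ==
["clear(a)", "clear(e)", "clear(g)", "holding(b)", "on(e,b)", "ontable(a)"]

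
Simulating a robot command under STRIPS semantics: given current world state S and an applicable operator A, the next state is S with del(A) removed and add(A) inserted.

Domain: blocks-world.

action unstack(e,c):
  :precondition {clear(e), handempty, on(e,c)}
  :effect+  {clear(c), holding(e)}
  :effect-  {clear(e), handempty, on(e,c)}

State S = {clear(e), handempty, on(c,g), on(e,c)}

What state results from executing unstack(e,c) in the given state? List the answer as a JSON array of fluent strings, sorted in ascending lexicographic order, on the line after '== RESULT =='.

Compute (S \ del) ∪ add:
  pre ⊆ S: {clear(e), handempty, on(e,c)} ⊆ S  — applicable
  S \ del = {on(c,g)}
  ∪ add   = {clear(c), holding(e), on(c,g)}

== RESULT ==
["clear(c)", "holding(e)", "on(c,g)"]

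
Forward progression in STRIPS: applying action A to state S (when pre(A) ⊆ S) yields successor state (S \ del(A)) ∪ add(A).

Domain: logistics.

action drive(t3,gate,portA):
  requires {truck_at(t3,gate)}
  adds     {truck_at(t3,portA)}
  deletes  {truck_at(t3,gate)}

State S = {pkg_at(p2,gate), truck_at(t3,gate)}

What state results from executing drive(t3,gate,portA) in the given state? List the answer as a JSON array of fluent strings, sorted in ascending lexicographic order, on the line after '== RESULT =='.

Progress:
  pre ⊆ S: {truck_at(t3,gate)} ⊆ S  — applicable
  S \ del = {pkg_at(p2,gate)}
  ∪ add   = {pkg_at(p2,gate), truck_at(t3,portA)}

== RESULT ==
["pkg_at(p2,gate)", "truck_at(t3,portA)"]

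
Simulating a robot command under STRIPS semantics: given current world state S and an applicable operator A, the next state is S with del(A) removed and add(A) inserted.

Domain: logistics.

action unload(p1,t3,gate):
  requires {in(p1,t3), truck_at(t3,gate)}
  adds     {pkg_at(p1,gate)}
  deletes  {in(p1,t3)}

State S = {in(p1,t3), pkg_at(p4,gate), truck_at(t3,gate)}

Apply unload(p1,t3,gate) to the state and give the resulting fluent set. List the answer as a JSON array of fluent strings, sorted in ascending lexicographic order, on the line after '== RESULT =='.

Compute (S \ del) ∪ add:
  pre ⊆ S: {in(p1,t3), truck_at(t3,gate)} ⊆ S  — applicable
  S \ del = {pkg_at(p4,gate), truck_at(t3,gate)}
  ∪ add   = {pkg_at(p1,gate), pkg_at(p4,gate), truck_at(t3,gate)}

== RESULT ==
["pkg_at(p1,gate)", "pkg_at(p4,gate)", "truck_at(t3,gate)"]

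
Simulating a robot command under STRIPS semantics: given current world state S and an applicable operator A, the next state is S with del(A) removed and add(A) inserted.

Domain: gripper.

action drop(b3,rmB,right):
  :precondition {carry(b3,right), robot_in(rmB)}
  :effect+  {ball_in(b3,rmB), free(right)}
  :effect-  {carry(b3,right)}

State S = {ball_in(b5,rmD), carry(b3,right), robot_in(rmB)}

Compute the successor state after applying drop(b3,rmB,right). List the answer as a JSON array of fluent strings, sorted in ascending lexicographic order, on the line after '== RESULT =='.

Progress:
  pre ⊆ S: {carry(b3,right), robot_in(rmB)} ⊆ S  — applicable
  S \ del = {ball_in(b5,rmD), robot_in(rmB)}
  ∪ add   = {ball_in(b3,rmB), ball_in(b5,rmD), free(right), robot_in(rmB)}

== RESULT ==
["ball_in(b3,rmB)", "ball_in(b5,rmD)", "free(right)", "robot_in(rmB)"]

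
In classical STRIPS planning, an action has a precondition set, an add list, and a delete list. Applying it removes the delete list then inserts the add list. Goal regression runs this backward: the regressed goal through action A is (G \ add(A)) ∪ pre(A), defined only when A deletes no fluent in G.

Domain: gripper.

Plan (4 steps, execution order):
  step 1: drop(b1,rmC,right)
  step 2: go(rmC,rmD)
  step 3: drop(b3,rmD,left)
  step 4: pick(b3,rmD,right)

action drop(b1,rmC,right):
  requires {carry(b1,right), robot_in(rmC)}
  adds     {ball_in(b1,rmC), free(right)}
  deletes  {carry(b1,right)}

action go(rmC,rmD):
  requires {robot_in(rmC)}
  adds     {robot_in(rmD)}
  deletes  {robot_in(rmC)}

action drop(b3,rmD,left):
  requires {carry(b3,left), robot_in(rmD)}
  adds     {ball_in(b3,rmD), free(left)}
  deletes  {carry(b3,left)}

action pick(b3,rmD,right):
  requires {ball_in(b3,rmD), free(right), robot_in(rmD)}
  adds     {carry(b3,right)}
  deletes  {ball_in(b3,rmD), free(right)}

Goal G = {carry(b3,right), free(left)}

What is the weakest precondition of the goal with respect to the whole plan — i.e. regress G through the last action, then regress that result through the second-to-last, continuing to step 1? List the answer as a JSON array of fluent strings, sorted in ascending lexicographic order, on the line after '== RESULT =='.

Work backward from the goal:
  through step 4 (pick(b3,rmD,right)): drop {carry(b3,right)}, keep {free(left)}, require {ball_in(b3,rmD), free(right), robot_in(rmD)}
    → {ball_in(b3,rmD), free(left), free(right), robot_in(rmD)}
  through step 3 (drop(b3,rmD,left)): drop {ball_in(b3,rmD), free(left)}, keep {free(right), robot_in(rmD)}, require {carry(b3,left), robot_in(rmD)}
    → {carry(b3,left), free(right), robot_in(rmD)}
  through step 2 (go(rmC,rmD)): drop {robot_in(rmD)}, keep {carry(b3,left), free(right)}, require {robot_in(rmC)}
    → {carry(b3,left), free(right), robot_in(rmC)}
  through step 1 (drop(b1,rmC,right)): drop {free(right)}, keep {carry(b3,left), robot_in(rmC)}, require {carry(b1,right), robot_in(rmC)}
    → {carry(b1,right), carry(b3,left), robot_in(rmC)}

== RESULT ==
["carry(b1,right)", "carry(b3,left)", "robot_in(rmC)"]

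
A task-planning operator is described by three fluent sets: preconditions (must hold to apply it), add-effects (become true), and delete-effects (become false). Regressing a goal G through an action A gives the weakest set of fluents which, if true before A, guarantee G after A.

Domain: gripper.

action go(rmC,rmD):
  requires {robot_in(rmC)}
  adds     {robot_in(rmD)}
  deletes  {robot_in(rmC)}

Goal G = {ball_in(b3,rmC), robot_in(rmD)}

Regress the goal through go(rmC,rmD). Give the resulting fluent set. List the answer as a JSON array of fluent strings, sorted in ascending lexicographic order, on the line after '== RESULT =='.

Compute (G \ add) ∪ pre:
  G ∩ del = {}  (empty — regression defined)
  G \ add = {ball_in(b3,rmC), robot_in(rmD)} \ {robot_in(rmD)} = {ball_in(b3,rmC)}
  ∪ pre   = {ball_in(b3,rmC)} ∪ {robot_in(rmC)}
          = {ball_in(b3,rmC), robot_in(rmC)}

== RESULT ==
["ball_in(b3,rmC)", "robot_in(rmC)"]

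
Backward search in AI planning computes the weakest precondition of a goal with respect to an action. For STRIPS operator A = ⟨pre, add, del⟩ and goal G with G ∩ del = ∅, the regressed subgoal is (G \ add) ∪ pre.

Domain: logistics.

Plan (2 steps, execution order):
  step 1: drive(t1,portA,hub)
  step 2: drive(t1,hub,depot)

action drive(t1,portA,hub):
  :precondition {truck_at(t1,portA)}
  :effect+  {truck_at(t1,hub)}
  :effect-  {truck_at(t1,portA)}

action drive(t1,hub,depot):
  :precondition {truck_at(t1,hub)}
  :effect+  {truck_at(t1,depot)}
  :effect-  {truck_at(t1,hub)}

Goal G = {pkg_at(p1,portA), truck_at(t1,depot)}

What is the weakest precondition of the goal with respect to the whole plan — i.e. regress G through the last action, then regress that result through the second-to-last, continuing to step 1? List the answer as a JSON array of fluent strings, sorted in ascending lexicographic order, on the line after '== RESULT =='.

Regress step by step:
  through step 2 (drive(t1,hub,depot)): drop {truck_at(t1,depot)}, keep {pkg_at(p1,portA)}, require {truck_at(t1,hub)}
    → {pkg_at(p1,portA), truck_at(t1,hub)}
  through step 1 (drive(t1,portA,hub)): drop {truck_at(t1,hub)}, keep {pkg_at(p1,portA)}, require {truck_at(t1,portA)}
    → {pkg_at(p1,portA), truck_at(t1,portA)}

== RESULT ==
["pkg_at(p1,portA)", "truck_at(t1,portA)"]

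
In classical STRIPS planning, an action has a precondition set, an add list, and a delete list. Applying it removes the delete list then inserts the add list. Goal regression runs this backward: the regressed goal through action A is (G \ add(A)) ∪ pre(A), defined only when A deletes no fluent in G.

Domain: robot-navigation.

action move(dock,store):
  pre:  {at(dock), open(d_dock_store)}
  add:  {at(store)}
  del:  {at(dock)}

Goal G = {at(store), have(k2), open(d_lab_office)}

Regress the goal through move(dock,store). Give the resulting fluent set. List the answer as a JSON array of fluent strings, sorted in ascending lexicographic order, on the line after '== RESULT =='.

Compute (G \ add) ∪ pre:
  G ∩ del = {}  (empty — regression defined)
  G \ add = {at(store), have(k2), open(d_lab_office)} \ {at(store)} = {have(k2), open(d_lab_office)}
  ∪ pre   = {have(k2), open(d_lab_office)} ∪ {at(dock), open(d_dock_store)}
          = {at(dock), have(k2), open(d_dock_store), open(d_lab_office)}

== RESULT ==
["at(dock)", "have(k2)", "open(d_dock_store)", "open(d_lab_office)"]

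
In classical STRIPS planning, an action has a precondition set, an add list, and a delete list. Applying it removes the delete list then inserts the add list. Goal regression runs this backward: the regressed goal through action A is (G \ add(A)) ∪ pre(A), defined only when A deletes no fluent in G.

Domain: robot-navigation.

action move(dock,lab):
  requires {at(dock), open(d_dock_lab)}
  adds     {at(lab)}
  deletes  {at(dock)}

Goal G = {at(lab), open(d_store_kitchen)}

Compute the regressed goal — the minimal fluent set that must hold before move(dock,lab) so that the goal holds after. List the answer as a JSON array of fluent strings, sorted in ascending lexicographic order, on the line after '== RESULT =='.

Compute (G \ add) ∪ pre:
  G ∩ del = {}  (empty — regression defined)
  G \ add = {at(lab), open(d_store_kitchen)} \ {at(lab)} = {open(d_store_kitchen)}
  ∪ pre   = {open(d_store_kitchen)} ∪ {at(dock), open(d_dock_lab)}
          = {at(dock), open(d_dock_lab), open(d_store_kitchen)}

== RESULT ==
["at(dock)", "open(d_dock_lab)", "open(d_store_kitchen)"]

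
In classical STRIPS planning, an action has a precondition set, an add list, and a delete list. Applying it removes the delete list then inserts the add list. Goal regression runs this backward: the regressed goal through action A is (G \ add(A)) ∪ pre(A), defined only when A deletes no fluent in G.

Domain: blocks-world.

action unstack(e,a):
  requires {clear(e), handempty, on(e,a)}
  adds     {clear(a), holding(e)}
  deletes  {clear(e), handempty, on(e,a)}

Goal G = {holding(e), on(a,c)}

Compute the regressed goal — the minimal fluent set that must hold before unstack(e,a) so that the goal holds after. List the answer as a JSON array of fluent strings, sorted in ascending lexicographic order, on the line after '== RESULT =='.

Regress:
  G ∩ del = {}  (empty — regression defined)
  G \ add = {holding(e), on(a,c)} \ {clear(a), holding(e)} = {on(a,c)}
  ∪ pre   = {on(a,c)} ∪ {clear(e), handempty, on(e,a)}
          = {clear(e), handempty, on(a,c), on(e,a)}

== RESULT ==
["clear(e)", "handempty", "on(a,c)", "on(e,a)"]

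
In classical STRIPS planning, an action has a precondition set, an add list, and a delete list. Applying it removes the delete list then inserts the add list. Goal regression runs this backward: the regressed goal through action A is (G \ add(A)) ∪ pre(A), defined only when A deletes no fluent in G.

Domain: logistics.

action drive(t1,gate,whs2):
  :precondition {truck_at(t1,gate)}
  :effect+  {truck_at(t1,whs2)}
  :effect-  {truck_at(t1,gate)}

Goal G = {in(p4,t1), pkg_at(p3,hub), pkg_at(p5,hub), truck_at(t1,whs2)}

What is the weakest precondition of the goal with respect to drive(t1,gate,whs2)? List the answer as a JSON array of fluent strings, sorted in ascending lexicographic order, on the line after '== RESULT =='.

Compute (G \ add) ∪ pre:
  G ∩ del = {}  (empty — regression defined)
  G \ add = {in(p4,t1), pkg_at(p3,hub), pkg_at(p5,hub), truck_at(t1,whs2)} \ {truck_at(t1,whs2)} = {in(p4,t1), pkg_at(p3,hub), pkg_at(p5,hub)}
  ∪ pre   = {in(p4,t1), pkg_at(p3,hub), pkg_at(p5,hub)} ∪ {truck_at(t1,gate)}
          = {in(p4,t1), pkg_at(p3,hub), pkg_at(p5,hub), truck_at(t1,gate)}

== RESULT ==
["in(p4,t1)", "pkg_at(p3,hub)", "pkg_at(p5,hub)", "truck_at(t1,gate)"]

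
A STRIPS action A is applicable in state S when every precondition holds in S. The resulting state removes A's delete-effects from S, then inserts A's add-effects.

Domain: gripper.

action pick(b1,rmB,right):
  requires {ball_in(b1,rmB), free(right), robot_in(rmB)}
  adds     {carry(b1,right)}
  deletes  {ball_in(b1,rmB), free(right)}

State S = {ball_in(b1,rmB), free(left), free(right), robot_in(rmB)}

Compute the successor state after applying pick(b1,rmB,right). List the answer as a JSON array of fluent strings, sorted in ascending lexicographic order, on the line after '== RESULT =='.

Compute (S \ del) ∪ add:
  pre ⊆ S: {ball_in(b1,rmB), free(right), robot_in(rmB)} ⊆ S  — applicable
  S \ del = {free(left), robot_in(rmB)}
  ∪ add   = {carry(b1,right), free(left), robot_in(rmB)}

== RESULT ==
["carry(b1,right)", "free(left)", "robot_in(rmB)"]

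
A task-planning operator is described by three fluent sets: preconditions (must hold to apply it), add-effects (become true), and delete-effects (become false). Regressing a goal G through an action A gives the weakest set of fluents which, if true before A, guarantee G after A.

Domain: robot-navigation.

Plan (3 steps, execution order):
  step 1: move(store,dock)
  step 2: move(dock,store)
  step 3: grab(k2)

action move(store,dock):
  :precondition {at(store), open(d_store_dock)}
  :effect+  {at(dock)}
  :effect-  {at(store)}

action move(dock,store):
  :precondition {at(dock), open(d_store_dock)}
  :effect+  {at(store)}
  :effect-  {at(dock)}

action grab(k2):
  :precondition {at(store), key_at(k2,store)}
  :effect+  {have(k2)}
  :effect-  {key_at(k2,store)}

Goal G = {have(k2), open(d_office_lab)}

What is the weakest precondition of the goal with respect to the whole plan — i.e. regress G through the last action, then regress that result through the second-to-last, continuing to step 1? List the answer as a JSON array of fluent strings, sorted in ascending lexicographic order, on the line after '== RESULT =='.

Work backward from the goal:
  through step 3 (grab(k2)): drop {have(k2)}, keep {open(d_office_lab)}, require {at(store), key_at(k2,store)}
    → {at(store), key_at(k2,store), open(d_office_lab)}
  through step 2 (move(dock,store)): drop {at(store)}, keep {key_at(k2,store), open(d_office_lab)}, require {at(dock), open(d_store_dock)}
    → {at(dock), key_at(k2,store), open(d_office_lab), open(d_store_dock)}
  through step 1 (move(store,dock)): drop {at(dock)}, keep {key_at(k2,store), open(d_office_lab), open(d_store_dock)}, require {at(store), open(d_store_dock)}
    → {at(store), key_at(k2,store), open(d_office_lab), open(d_store_dock)}

== RESULT ==
["at(store)", "key_at(k2,store)", "open(d_office_lab)", "open(d_store_dock)"]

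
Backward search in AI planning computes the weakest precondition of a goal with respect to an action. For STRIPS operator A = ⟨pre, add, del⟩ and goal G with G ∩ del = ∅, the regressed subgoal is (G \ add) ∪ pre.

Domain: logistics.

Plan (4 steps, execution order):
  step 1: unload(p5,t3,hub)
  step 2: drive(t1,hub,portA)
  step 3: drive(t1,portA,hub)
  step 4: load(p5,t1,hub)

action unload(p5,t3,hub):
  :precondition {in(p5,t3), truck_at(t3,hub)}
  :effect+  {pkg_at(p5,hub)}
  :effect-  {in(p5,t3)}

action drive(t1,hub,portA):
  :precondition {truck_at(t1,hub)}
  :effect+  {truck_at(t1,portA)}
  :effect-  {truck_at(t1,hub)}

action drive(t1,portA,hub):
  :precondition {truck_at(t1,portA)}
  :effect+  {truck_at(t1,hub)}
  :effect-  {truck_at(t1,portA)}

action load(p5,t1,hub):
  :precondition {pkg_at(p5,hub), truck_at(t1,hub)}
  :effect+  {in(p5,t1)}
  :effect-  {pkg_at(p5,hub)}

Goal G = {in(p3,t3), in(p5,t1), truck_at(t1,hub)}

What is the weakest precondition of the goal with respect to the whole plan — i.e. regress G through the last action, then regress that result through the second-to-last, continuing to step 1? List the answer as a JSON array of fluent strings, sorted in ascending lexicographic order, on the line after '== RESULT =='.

Regress step by step:
  through step 4 (load(p5,t1,hub)): drop {in(p5,t1)}, keep {in(p3,t3), truck_at(t1,hub)}, require {pkg_at(p5,hub), truck_at(t1,hub)}
    → {in(p3,t3), pkg_at(p5,hub), truck_at(t1,hub)}
  through step 3 (drive(t1,portA,hub)): drop {truck_at(t1,hub)}, keep {in(p3,t3), pkg_at(p5,hub)}, require {truck_at(t1,portA)}
    → {in(p3,t3), pkg_at(p5,hub), truck_at(t1,portA)}
  through step 2 (drive(t1,hub,portA)): drop {truck_at(t1,portA)}, keep {in(p3,t3), pkg_at(p5,hub)}, require {truck_at(t1,hub)}
    → {in(p3,t3), pkg_at(p5,hub), truck_at(t1,hub)}
  through step 1 (unload(p5,t3,hub)): drop {pkg_at(p5,hub)}, keep {in(p3,t3), truck_at(t1,hub)}, require {in(p5,t3), truck_at(t3,hub)}
    → {in(p3,t3), in(p5,t3), truck_at(t1,hub), truck_at(t3,hub)}

== RESULT ==
["in(p3,t3)", "in(p5,t3)", "truck_at(t1,hub)", "truck_at(t3,hub)"]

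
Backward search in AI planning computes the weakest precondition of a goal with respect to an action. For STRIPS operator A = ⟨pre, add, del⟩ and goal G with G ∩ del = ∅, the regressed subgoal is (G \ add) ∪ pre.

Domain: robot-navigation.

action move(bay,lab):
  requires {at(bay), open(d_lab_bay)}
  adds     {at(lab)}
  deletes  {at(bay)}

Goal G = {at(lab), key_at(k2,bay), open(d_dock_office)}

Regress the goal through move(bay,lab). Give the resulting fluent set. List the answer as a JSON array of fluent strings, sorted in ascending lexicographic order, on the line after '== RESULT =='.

Regress:
  G ∩ del = {}  (empty — regression defined)
  G \ add = {at(lab), key_at(k2,bay), open(d_dock_office)} \ {at(lab)} = {key_at(k2,bay), open(d_dock_office)}
  ∪ pre   = {key_at(k2,bay), open(d_dock_office)} ∪ {at(bay), open(d_lab_bay)}
          = {at(bay), key_at(k2,bay), open(d_dock_office), open(d_lab_bay)}

== RESULT ==
["at(bay)", "key_at(k2,bay)", "open(d_dock_office)", "open(d_lab_bay)"]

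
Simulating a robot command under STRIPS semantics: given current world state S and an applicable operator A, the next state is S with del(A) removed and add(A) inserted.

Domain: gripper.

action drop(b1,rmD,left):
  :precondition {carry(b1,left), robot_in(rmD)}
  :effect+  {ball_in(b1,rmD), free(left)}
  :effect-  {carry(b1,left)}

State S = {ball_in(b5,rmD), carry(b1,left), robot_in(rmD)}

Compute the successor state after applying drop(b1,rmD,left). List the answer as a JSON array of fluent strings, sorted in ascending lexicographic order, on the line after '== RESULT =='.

Progress:
  pre ⊆ S: {carry(b1,left), robot_in(rmD)} ⊆ S  — applicable
  S \ del = {ball_in(b5,rmD), robot_in(rmD)}
  ∪ add   = {ball_in(b1,rmD), ball_in(b5,rmD), free(left), robot_in(rmD)}

== RESULT ==
["ball_in(b1,rmD)", "ball_in(b5,rmD)", "free(left)", "robot_in(rmD)"]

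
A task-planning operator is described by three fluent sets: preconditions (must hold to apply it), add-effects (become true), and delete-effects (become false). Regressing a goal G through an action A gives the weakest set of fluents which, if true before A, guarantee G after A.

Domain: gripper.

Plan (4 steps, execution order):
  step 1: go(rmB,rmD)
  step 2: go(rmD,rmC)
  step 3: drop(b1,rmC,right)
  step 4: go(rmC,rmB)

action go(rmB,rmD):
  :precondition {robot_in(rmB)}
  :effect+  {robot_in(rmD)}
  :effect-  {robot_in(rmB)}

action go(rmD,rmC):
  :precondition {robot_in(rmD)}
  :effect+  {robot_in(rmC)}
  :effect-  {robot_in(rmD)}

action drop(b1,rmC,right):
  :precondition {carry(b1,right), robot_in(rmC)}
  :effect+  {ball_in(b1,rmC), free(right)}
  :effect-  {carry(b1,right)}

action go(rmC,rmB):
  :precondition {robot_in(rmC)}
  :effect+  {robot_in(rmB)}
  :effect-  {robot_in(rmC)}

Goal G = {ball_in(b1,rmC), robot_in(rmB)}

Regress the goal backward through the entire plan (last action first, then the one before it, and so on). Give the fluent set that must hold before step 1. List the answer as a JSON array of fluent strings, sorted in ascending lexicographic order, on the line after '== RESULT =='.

Work backward from the goal:
  through step 4 (go(rmC,rmB)): drop {robot_in(rmB)}, keep {ball_in(b1,rmC)}, require {robot_in(rmC)}
    → {ball_in(b1,rmC), robot_in(rmC)}
  through step 3 (drop(b1,rmC,right)): drop {ball_in(b1,rmC)}, keep {robot_in(rmC)}, require {carry(b1,right), robot_in(rmC)}
    → {carry(b1,right), robot_in(rmC)}
  through step 2 (go(rmD,rmC)): drop {robot_in(rmC)}, keep {carry(b1,right)}, require {robot_in(rmD)}
    → {carry(b1,right), robot_in(rmD)}
  through step 1 (go(rmB,rmD)): drop {robot_in(rmD)}, keep {carry(b1,right)}, require {robot_in(rmB)}
    → {carry(b1,right), robot_in(rmB)}

== RESULT ==
["carry(b1,right)", "robot_in(rmB)"]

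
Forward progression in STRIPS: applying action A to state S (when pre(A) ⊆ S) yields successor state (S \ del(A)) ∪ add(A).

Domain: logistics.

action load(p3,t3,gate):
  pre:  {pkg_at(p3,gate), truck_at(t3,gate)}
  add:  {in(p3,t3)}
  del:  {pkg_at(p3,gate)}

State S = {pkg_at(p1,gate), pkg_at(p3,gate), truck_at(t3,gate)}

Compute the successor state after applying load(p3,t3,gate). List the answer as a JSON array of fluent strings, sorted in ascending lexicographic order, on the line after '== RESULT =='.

Compute (S \ del) ∪ add:
  pre ⊆ S: {pkg_at(p3,gate), truck_at(t3,gate)} ⊆ S  — applicable
  S \ del = {pkg_at(p1,gate), truck_at(t3,gate)}
  ∪ add   = {in(p3,t3), pkg_at(p1,gate), truck_at(t3,gate)}

== RESULT ==
["in(p3,t3)", "pkg_at(p1,gate)", "truck_at(t3,gate)"]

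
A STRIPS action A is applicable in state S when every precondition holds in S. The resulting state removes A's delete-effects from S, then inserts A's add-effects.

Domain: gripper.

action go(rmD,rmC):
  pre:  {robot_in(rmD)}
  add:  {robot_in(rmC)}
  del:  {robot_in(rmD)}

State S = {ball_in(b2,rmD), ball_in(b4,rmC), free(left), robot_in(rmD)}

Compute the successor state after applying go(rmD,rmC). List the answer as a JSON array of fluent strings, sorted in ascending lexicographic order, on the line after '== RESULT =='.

Compute (S \ del) ∪ add:
  pre ⊆ S: {robot_in(rmD)} ⊆ S  — applicable
  S \ del = {ball_in(b2,rmD), ball_in(b4,rmC), free(left)}
  ∪ add   = {ball_in(b2,rmD), ball_in(b4,rmC), free(left), robot_in(rmC)}

== RESULT ==
["ball_in(b2,rmD)", "ball_in(b4,rmC)", "free(left)", "robot_in(rmC)"]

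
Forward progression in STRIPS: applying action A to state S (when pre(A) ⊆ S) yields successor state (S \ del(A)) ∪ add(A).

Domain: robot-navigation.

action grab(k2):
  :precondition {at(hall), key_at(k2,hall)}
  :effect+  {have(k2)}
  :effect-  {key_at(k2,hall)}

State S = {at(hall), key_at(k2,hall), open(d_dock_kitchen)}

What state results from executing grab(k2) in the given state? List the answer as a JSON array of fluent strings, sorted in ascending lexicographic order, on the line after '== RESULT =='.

Compute (S \ del) ∪ add:
  pre ⊆ S: {at(hall), key_at(k2,hall)} ⊆ S  — applicable
  S \ del = {at(hall), open(d_dock_kitchen)}
  ∪ add   = {at(hall), have(k2), open(d_dock_kitchen)}

== RESULT ==
["at(hall)", "have(k2)", "open(d_dock_kitchen)"]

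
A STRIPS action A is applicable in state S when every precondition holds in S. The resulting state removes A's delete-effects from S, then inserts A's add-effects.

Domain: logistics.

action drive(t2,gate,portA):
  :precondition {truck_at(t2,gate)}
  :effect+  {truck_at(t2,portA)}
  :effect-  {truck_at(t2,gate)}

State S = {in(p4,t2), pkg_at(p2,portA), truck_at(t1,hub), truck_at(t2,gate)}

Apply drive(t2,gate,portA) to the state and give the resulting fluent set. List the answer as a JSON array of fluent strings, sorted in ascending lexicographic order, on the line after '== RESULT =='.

Compute (S \ del) ∪ add:
  pre ⊆ S: {truck_at(t2,gate)} ⊆ S  — applicable
  S \ del = {in(p4,t2), pkg_at(p2,portA), truck_at(t1,hub)}
  ∪ add   = {in(p4,t2), pkg_at(p2,portA), truck_at(t1,hub), truck_at(t2,portA)}

== RESULT ==
["in(p4,t2)", "pkg_at(p2,portA)", "truck_at(t1,hub)", "truck_at(t2,portA)"]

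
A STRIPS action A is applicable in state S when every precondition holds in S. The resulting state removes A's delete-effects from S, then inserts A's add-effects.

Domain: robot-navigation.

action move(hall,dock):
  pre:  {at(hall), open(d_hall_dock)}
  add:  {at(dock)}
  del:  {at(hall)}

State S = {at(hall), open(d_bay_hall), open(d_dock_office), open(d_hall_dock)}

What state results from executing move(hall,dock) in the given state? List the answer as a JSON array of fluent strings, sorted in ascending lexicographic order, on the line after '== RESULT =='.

Progress:
  pre ⊆ S: {at(hall), open(d_hall_dock)} ⊆ S  — applicable
  S \ del = {open(d_bay_hall), open(d_dock_office), open(d_hall_dock)}
  ∪ add   = {at(dock), open(d_bay_hall), open(d_dock_office), open(d_hall_dock)}

== RESULT ==
["at(dock)", "open(d_bay_hall)", "open(d_dock_office)", "open(d_hall_dock)"]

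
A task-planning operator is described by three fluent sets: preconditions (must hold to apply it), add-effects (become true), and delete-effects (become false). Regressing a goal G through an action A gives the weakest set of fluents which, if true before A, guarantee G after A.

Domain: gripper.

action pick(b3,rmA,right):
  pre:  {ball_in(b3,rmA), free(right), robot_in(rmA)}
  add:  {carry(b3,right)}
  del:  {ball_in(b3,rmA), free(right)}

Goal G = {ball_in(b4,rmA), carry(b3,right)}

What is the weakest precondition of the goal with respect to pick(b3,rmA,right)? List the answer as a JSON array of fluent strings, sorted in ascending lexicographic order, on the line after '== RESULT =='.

Regress:
  G ∩ del = {}  (empty — regression defined)
  G \ add = {ball_in(b4,rmA), carry(b3,right)} \ {carry(b3,right)} = {ball_in(b4,rmA)}
  ∪ pre   = {ball_in(b4,rmA)} ∪ {ball_in(b3,rmA), free(right), robot_in(rmA)}
          = {ball_in(b3,rmA), ball_in(b4,rmA), free(right), robot_in(rmA)}

== RESULT ==
["ball_in(b3,rmA)", "ball_in(b4,rmA)", "free(right)", "robot_in(rmA)"]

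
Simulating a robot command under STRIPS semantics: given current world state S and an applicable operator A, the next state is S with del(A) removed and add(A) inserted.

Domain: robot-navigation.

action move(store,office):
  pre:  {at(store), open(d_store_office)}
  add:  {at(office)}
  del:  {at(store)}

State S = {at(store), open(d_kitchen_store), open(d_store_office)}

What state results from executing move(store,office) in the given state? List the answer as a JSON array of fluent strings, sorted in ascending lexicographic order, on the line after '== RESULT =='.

Compute (S \ del) ∪ add:
  pre ⊆ S: {at(store), open(d_store_office)} ⊆ S  — applicable
  S \ del = {open(d_kitchen_store), open(d_store_office)}
  ∪ add   = {at(office), open(d_kitchen_store), open(d_store_office)}

== RESULT ==
["at(office)", "open(d_kitchen_store)", "open(d_store_office)"]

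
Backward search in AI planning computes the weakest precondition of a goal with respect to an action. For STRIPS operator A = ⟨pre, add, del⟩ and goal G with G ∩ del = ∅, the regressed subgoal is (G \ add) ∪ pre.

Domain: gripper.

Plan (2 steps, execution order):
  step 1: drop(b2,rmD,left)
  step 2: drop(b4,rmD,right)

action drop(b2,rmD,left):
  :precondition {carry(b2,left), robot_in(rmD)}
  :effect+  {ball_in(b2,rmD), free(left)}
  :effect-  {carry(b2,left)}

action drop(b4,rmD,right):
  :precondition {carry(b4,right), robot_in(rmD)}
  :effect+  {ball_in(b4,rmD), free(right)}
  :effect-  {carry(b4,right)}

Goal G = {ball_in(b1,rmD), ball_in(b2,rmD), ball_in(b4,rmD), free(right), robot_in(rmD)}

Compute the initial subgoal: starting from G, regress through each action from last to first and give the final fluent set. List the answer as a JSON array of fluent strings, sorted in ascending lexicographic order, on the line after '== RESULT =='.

Work backward from the goal:
  through step 2 (drop(b4,rmD,right)): drop {ball_in(b4,rmD), free(right)}, keep {ball_in(b1,rmD), ball_in(b2,rmD), robot_in(rmD)}, require {carry(b4,right), robot_in(rmD)}
    → {ball_in(b1,rmD), ball_in(b2,rmD), carry(b4,right), robot_in(rmD)}
  through step 1 (drop(b2,rmD,left)): drop {ball_in(b2,rmD)}, keep {ball_in(b1,rmD), carry(b4,right), robot_in(rmD)}, require {carry(b2,left), robot_in(rmD)}
    → {ball_in(b1,rmD), carry(b2,left), carry(b4,right), robot_in(rmD)}

== RESULT ==
["ball_in(b1,rmD)", "carry(b2,left)", "carry(b4,right)", "robot_in(rmD)"]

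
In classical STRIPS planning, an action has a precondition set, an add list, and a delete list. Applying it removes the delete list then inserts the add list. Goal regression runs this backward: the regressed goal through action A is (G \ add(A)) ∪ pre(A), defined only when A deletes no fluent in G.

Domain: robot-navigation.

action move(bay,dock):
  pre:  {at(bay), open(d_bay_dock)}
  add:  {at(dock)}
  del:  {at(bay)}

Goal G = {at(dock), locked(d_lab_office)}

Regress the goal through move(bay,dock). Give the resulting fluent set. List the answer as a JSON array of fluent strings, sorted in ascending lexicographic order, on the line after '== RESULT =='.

Compute (G \ add) ∪ pre:
  G ∩ del = {}  (empty — regression defined)
  G \ add = {at(dock), locked(d_lab_office)} \ {at(dock)} = {locked(d_lab_office)}
  ∪ pre   = {locked(d_lab_office)} ∪ {at(bay), open(d_bay_dock)}
          = {at(bay), locked(d_lab_office), open(d_bay_dock)}

== RESULT ==
["at(bay)", "locked(d_lab_office)", "open(d_bay_dock)"]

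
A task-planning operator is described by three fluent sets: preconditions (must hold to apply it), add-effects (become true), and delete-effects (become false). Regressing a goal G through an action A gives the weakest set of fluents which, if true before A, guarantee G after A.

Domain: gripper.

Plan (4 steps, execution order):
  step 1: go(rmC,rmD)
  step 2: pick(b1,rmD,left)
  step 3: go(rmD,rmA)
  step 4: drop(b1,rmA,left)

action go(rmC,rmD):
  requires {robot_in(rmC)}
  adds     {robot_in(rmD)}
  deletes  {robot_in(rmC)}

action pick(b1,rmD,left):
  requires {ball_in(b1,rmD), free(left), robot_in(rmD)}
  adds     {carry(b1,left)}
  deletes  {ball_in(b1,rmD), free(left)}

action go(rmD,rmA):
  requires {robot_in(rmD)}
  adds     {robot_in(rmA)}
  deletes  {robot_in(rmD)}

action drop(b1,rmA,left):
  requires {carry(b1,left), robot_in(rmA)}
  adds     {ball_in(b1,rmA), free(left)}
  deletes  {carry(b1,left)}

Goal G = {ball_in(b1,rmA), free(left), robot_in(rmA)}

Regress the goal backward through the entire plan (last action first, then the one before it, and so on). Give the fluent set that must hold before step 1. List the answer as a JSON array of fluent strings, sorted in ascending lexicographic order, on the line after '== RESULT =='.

Work backward from the goal:
  through step 4 (drop(b1,rmA,left)): drop {ball_in(b1,rmA), free(left)}, keep {robot_in(rmA)}, require {carry(b1,left), robot_in(rmA)}
    → {carry(b1,left), robot_in(rmA)}
  through step 3 (go(rmD,rmA)): drop {robot_in(rmA)}, keep {carry(b1,left)}, require {robot_in(rmD)}
    → {carry(b1,left), robot_in(rmD)}
  through step 2 (pick(b1,rmD,left)): drop {carry(b1,left)}, keep {robot_in(rmD)}, require {ball_in(b1,rmD), free(left), robot_in(rmD)}
    → {ball_in(b1,rmD), free(left), robot_in(rmD)}
  through step 1 (go(rmC,rmD)): drop {robot_in(rmD)}, keep {ball_in(b1,rmD), free(left)}, require {robot_in(rmC)}
    → {ball_in(b1,rmD), free(left), robot_in(rmC)}

== RESULT ==
["ball_in(b1,rmD)", "free(left)", "robot_in(rmC)"]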